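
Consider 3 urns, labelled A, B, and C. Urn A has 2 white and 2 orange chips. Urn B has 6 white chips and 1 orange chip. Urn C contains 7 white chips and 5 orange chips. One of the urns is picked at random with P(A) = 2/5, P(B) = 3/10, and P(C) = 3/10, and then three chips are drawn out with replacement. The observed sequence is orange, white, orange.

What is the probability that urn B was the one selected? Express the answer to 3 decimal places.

The likelihood of the observed sequence under each hypothesis: P(data | urn A) = (2/4)(2/4)(2/4) = 0.125; P(data | urn B) = (1/7)(6/7)(1/7) = 0.017493; P(data | urn C) = (5/12)(7/12)(5/12) = 0.10127.
Weighting by the prior gives 2/5 · 0.125 = 0.05, 3/10 · 0.017493 = 0.0052478, 3/10 · 0.10127 = 0.030382; summing to 0.08563.
So P(urn B | data) = (0.0052478) / (0.08563) = 0.061285.

0.061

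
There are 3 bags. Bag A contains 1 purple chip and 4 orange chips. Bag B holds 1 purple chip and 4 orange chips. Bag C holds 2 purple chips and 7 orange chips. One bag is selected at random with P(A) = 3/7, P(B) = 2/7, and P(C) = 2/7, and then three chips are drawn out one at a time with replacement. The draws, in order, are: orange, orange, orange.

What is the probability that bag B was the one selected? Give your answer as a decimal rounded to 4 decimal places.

0.2925

The likelihood of the observed sequence under each hypothesis: P(data | bag A) = (4/5)(4/5)(4/5) = 0.512; P(data | bag B) = (4/5)(4/5)(4/5) = 0.512; P(data | bag C) = (7/9)(7/9)(7/9) = 0.47051.
Weighting by the prior gives 3/7 · 0.512 = 0.21943, 2/7 · 0.512 = 0.14629, 2/7 · 0.47051 = 0.13443; with total 0.50015.
Therefore the posterior P(bag B | data) = (0.14629) / (0.50015) = 0.29249.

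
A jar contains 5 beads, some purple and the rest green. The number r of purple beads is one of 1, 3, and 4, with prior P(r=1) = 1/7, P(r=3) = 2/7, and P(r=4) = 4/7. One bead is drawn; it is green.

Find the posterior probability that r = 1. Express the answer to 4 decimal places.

Under each hypothesis, the probability of this draw is: P(data | r = 1) = (4/5) = 4/5; P(data | r = 3) = (2/5) = 2/5; P(data | r = 4) = (1/5) = 1/5.
Weighting by the prior gives 1/7 · 4/5 = 4/35, 2/7 · 2/5 = 4/35, 4/7 · 1/5 = 4/35; with total 12/35.
By Bayes' rule, P(r = 1 | data) = (4/35) / (12/35) = 1/3.

0.3333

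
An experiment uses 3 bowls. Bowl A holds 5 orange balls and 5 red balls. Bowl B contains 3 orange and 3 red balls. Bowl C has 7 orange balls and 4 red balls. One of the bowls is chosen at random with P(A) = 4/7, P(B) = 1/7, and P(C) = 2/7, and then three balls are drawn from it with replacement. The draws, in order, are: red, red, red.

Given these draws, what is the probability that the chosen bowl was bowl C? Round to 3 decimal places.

The likelihood of the observed sequence under each hypothesis: P(data | bowl A) = (5/10)(5/10)(5/10) = 0.125; P(data | bowl B) = (3/6)(3/6)(3/6) = 0.125; P(data | bowl C) = (4/11)(4/11)(4/11) = 0.048084.
Weighting by the prior gives 4/7 · 0.125 = 0.071429, 1/7 · 0.125 = 0.017857, 2/7 · 0.048084 = 0.013738; summing to 0.10302.
By Bayes' rule, P(bowl C | data) = (0.013738) / (0.10302) = 0.13335.

0.133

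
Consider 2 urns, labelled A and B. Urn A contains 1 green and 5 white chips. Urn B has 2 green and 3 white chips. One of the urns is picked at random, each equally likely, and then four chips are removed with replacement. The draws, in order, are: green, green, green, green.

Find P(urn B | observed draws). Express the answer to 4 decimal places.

Under each hypothesis, the probability of the observed sequence is: P(data | urn A) = (1/6)(1/6)(1/6)(1/6) = 0.0007716; P(data | urn B) = (2/5)(2/5)(2/5)(2/5) = 0.0256.
Multiplying each by its prior: 1/2 · 0.0007716 = 0.0003858, 1/2 · 0.0256 = 0.0128; with total 0.013186.
By Bayes' rule, P(urn B | data) = (0.0128) / (0.013186) = 0.97074.

0.9707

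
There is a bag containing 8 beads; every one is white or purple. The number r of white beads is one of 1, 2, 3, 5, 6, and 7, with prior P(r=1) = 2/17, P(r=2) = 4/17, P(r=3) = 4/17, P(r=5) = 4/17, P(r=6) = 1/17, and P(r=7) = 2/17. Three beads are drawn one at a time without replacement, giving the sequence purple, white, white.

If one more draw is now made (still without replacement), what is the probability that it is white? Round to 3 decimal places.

For each hypothesis, P(data | H) works out to: P(data | r = 1) = (7/8)(1/7)(0/6) = 0; P(data | r = 2) = (6/8)(2/7)(1/6) = 1/28; P(data | r = 3) = (5/8)(3/7)(2/6) = 5/56; P(data | r = 5) = (3/8)(5/7)(4/6) = 5/28; P(data | r = 6) = (2/8)(6/7)(5/6) = 5/28; P(data | r = 7) = (1/8)(7/7)(6/6) = 1/8.
Multiplying each by its prior: 2/17 · 0 = 0, 4/17 · 1/28 = 1/119, 4/17 · 5/56 = 5/238, 4/17 · 5/28 = 5/119, 1/17 · 5/28 = 5/476, 2/17 · 1/8 = 1/68; these sum to 23/238.
The posterior is then P(r = 1 | data) = 0, P(r = 2 | data) = 2/23, P(r = 3 | data) = 5/23, P(r = 5 | data) = 10/23, P(r = 6 | data) = 5/46, P(r = 7 | data) = 7/46.
The predictive probability is P(white next | data) = (0)(2/23) + (1/5)(5/23) + (3/5)(10/23) + (4/5)(5/46) + (1)(7/46) = 25/46.

0.543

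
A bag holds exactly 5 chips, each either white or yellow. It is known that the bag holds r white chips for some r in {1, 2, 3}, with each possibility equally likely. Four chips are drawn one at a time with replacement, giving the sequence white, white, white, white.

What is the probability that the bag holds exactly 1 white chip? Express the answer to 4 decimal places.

0.0102

Under each hypothesis, the probability of the observed sequence is: P(data | r = 1) = (1/5)(1/5)(1/5)(1/5) = 0.0016; P(data | r = 2) = (2/5)(2/5)(2/5)(2/5) = 0.0256; P(data | r = 3) = (3/5)(3/5)(3/5)(3/5) = 0.1296.
The prior-weighted likelihoods are 1/3 · 0.0016 = 0.00053333, 1/3 · 0.0256 = 0.0085333, 1/3 · 0.1296 = 0.0432; these sum to 0.052267.
By Bayes' rule, P(r = 1 | data) = (0.00053333) / (0.052267) = 0.010204.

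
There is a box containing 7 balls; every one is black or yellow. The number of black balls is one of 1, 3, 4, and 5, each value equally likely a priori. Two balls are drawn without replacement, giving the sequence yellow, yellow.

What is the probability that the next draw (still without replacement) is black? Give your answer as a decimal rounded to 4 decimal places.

The likelihood of the observed sequence under each hypothesis: P(data | r = 1) = (6/7)(5/6) = 5/7; P(data | r = 3) = (4/7)(3/6) = 2/7; P(data | r = 4) = (3/7)(2/6) = 1/7; P(data | r = 5) = (2/7)(1/6) = 1/21.
Weighting by the prior gives 1/4 · 5/7 = 5/28, 1/4 · 2/7 = 1/14, 1/4 · 1/7 = 1/28, 1/4 · 1/21 = 1/84; these sum to 25/84.
The posterior is then P(r = 1 | data) = 3/5, P(r = 3 | data) = 6/25, P(r = 4 | data) = 3/25, P(r = 5 | data) = 1/25.
The predictive probability is P(black next | data) = (1/5)(3/5) + (3/5)(6/25) + (4/5)(3/25) + (1)(1/25) = 2/5.

0.4000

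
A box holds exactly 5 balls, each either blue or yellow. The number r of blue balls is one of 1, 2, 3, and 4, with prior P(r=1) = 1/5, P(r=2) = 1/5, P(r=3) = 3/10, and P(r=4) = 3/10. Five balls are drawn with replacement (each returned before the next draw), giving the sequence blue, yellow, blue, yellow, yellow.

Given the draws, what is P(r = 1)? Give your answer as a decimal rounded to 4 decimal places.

For each hypothesis, P(data | H) works out to: P(data | r = 1) = (1/5)(4/5)(1/5)(4/5)(4/5) = 0.02048; P(data | r = 2) = (2/5)(3/5)(2/5)(3/5)(3/5) = 0.03456; P(data | r = 3) = (3/5)(2/5)(3/5)(2/5)(2/5) = 0.02304; P(data | r = 4) = (4/5)(1/5)(4/5)(1/5)(1/5) = 0.00512.
Multiplying each by its prior: 1/5 · 0.02048 = 0.004096, 1/5 · 0.03456 = 0.006912, 3/10 · 0.02304 = 0.006912, 3/10 · 0.00512 = 0.001536; summing to 0.019456.
Therefore the posterior P(r = 1 | data) = (0.004096) / (0.019456) = 0.21053.

0.2105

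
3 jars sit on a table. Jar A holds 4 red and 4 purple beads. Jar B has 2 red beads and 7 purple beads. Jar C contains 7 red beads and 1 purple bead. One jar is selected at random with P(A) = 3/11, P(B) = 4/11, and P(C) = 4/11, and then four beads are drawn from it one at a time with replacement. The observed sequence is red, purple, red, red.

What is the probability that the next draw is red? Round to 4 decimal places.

For each hypothesis, P(data | H) works out to: P(data | jar A) = (4/8)(4/8)(4/8)(4/8) = 0.0625; P(data | jar B) = (2/9)(7/9)(2/9)(2/9) = 0.0085353; P(data | jar C) = (7/8)(1/8)(7/8)(7/8) = 0.08374.
Weighting by the prior gives 3/11 · 0.0625 = 0.017045, 4/11 · 0.0085353 = 0.0031037, 4/11 · 0.08374 = 0.030451; summing to 0.0506.
Normalising, the posterior is P(jar A | data) = 0.33687, P(jar B | data) = 0.061339, P(jar C | data) = 0.6018.
So P(red next | data) = Σ P(red next | H) P(H | data) = (1/2)(0.33687) + (2/9)(0.061339) + (7/8)(0.6018) = 0.70864.

0.7086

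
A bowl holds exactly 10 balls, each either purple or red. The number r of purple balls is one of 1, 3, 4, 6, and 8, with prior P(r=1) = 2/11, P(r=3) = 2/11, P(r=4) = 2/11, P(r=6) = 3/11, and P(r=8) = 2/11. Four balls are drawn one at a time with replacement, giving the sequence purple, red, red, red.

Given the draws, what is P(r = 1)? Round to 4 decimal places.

The likelihood of the observed sequence under each hypothesis: P(data | r = 1) = (1/10)(9/10)(9/10)(9/10) = 0.0729; P(data | r = 3) = (3/10)(7/10)(7/10)(7/10) = 0.1029; P(data | r = 4) = (4/10)(6/10)(6/10)(6/10) = 0.0864; P(data | r = 6) = (6/10)(4/10)(4/10)(4/10) = 0.0384; P(data | r = 8) = (8/10)(2/10)(2/10)(2/10) = 0.0064.
Multiplying each by its prior: 2/11 · 0.0729 = 0.013255, 2/11 · 0.1029 = 0.018709, 2/11 · 0.0864 = 0.015709, 3/11 · 0.0384 = 0.010473, 2/11 · 0.0064 = 0.0011636; summing to 0.059309.
Therefore the posterior P(r = 1 | data) = (0.013255) / (0.059309) = 0.22348.

0.2235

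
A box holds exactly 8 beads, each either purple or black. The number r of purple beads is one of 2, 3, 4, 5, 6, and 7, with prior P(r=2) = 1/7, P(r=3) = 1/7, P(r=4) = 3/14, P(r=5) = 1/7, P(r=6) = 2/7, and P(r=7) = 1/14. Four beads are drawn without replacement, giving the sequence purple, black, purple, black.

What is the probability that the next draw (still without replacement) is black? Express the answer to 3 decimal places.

Under each hypothesis, the probability of the observed sequence is: P(data | r = 2) = (2/8)(6/7)(1/6)(5/5) = 1/28; P(data | r = 3) = (3/8)(5/7)(2/6)(4/5) = 1/14; P(data | r = 4) = (4/8)(4/7)(3/6)(3/5) = 3/35; P(data | r = 5) = (5/8)(3/7)(4/6)(2/5) = 1/14; P(data | r = 6) = (6/8)(2/7)(5/6)(1/5) = 1/28; P(data | r = 7) = (7/8)(1/7)(6/6)(0/5) = 0.
Multiplying each by its prior: 1/7 · 1/28 = 1/196, 1/7 · 1/14 = 1/98, 3/14 · 3/35 = 9/490, 1/7 · 1/14 = 1/98, 2/7 · 1/28 = 1/98, 1/14 · 0 = 0; with total 53/980.
The posterior is then P(r = 2 | data) = 5/53, P(r = 3 | data) = 10/53, P(r = 4 | data) = 18/53, P(r = 5 | data) = 10/53, P(r = 6 | data) = 10/53, P(r = 7 | data) = 0.
Averaging over the posterior, P(black next | data) = (1)(5/53) + (3/4)(10/53) + (1/2)(18/53) + (1/4)(10/53) + (0)(10/53) = 24/53.

0.453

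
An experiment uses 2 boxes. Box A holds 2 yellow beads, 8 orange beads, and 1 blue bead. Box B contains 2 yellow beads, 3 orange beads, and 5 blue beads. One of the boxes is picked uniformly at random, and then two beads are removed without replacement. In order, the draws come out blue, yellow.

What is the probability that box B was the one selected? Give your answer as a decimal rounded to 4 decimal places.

0.8594

The likelihood of the observed sequence under each hypothesis: P(data | box A) = (1/11)(2/10) = 1/55; P(data | box B) = (5/10)(2/9) = 1/9.
Weighting by the prior gives 1/2 · 1/55 = 1/110, 1/2 · 1/9 = 1/18; with total 32/495.
Hence P(box B | data) = (1/18) / (32/495) = 55/64.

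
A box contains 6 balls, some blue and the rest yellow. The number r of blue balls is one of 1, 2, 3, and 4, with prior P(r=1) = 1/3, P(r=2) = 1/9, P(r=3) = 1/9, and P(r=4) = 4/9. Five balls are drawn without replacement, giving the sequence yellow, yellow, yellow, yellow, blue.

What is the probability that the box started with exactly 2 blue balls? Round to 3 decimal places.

For each hypothesis, P(data | H) works out to: P(data | r = 1) = (5/6)(4/5)(3/4)(2/3)(1/2) = 1/6; P(data | r = 2) = (4/6)(3/5)(2/4)(1/3)(2/2) = 1/15; P(data | r = 3) = (3/6)(2/5)(1/4)(0/3) = 0; P(data | r = 4) = (2/6)(1/5)(0/4) = 0.
Weighting by the prior gives 1/3 · 1/6 = 1/18, 1/9 · 1/15 = 1/135, 1/9 · 0 = 0, 4/9 · 0 = 0; with total 17/270.
By Bayes' rule, P(r = 2 | data) = (1/135) / (17/270) = 2/17.

0.118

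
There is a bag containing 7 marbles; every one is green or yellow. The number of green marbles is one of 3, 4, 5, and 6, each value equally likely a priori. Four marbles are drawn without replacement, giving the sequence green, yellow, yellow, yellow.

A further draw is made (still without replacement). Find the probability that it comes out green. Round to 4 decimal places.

0.7500

The likelihood of the observed sequence under each hypothesis: P(data | r = 3) = (3/7)(4/6)(3/5)(2/4) = 3/35; P(data | r = 4) = (4/7)(3/6)(2/5)(1/4) = 1/35; P(data | r = 5) = (5/7)(2/6)(1/5)(0/4) = 0; P(data | r = 6) = (6/7)(1/6)(0/5) = 0.
The prior-weighted likelihoods are 1/4 · 3/35 = 3/140, 1/4 · 1/35 = 1/140, 1/4 · 0 = 0, 1/4 · 0 = 0; summing to 1/35.
The posterior is then P(r = 3 | data) = 3/4, P(r = 4 | data) = 1/4, P(r = 5 | data) = 0, P(r = 6 | data) = 0.
So P(green next | data) = Σ P(green next | H) P(H | data) = (2/3)(3/4) + (1)(1/4) = 3/4.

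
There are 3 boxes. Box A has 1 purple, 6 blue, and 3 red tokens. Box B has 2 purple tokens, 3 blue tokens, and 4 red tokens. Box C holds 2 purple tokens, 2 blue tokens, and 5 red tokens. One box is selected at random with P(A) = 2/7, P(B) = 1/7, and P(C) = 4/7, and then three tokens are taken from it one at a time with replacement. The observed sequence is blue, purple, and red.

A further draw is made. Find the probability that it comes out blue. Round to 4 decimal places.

0.3188

Under each hypothesis, the probability of the observed sequence is: P(data | box A) = (6/10)(1/10)(3/10) = 0.018; P(data | box B) = (3/9)(2/9)(4/9) = 0.032922; P(data | box C) = (2/9)(2/9)(5/9) = 0.027435.
Weighting by the prior gives 2/7 · 0.018 = 0.0051429, 1/7 · 0.032922 = 0.0047031, 4/7 · 0.027435 = 0.015677; these sum to 0.025523.
The posterior is then P(box A | data) = 0.2015, P(box B | data) = 0.18427, P(box C | data) = 0.61423.
So P(blue next | data) = Σ P(blue next | H) P(H | data) = (3/5)(0.2015) + (1/3)(0.18427) + (2/9)(0.61423) = 0.31882.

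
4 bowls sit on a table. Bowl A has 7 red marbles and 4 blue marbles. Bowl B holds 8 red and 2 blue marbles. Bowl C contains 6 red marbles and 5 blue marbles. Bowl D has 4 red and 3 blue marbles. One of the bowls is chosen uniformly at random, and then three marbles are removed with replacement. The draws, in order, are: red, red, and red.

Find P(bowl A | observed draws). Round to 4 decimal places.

The likelihood of the observed sequence under each hypothesis: P(data | bowl A) = (7/11)(7/11)(7/11) = 0.2577; P(data | bowl B) = (8/10)(8/10)(8/10) = 0.512; P(data | bowl C) = (6/11)(6/11)(6/11) = 0.16228; P(data | bowl D) = (4/7)(4/7)(4/7) = 0.18659.
Multiplying each by its prior: 1/4 · 0.2577 = 0.064425, 1/4 · 0.512 = 0.128, 1/4 · 0.16228 = 0.040571, 1/4 · 0.18659 = 0.046647; these sum to 0.27964.
Therefore the posterior P(bowl A | data) = (0.064425) / (0.27964) = 0.23038.

0.2304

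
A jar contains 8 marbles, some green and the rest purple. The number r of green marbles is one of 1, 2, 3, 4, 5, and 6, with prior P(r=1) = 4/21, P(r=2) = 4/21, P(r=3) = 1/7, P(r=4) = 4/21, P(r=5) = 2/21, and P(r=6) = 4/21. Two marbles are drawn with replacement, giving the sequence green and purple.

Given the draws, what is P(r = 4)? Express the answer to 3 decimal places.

Compute the likelihood of the observed sequence for each case: P(data | r = 1) = (1/8)(7/8) = 0.10938; P(data | r = 2) = (2/8)(6/8) = 0.1875; P(data | r = 3) = (3/8)(5/8) = 0.23438; P(data | r = 4) = (4/8)(4/8) = 0.25; P(data | r = 5) = (5/8)(3/8) = 0.23438; P(data | r = 6) = (6/8)(2/8) = 0.1875.
Weighting by the prior gives 4/21 · 0.10938 = 0.020833, 4/21 · 0.1875 = 0.035714, 1/7 · 0.23438 = 0.033482, 4/21 · 0.25 = 0.047619, 2/21 · 0.23438 = 0.022321, 4/21 · 0.1875 = 0.035714; summing to 0.19568.
So P(r = 4 | data) = (0.047619) / (0.19568) = 0.24335.

0.243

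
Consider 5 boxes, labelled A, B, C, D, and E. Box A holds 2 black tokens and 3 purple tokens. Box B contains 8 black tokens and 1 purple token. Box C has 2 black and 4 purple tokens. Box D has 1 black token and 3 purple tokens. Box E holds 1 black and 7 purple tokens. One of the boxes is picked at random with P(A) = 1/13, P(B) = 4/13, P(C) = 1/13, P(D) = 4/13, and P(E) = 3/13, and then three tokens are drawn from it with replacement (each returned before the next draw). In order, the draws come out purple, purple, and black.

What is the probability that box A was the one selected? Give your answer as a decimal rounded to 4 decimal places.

0.1215

Under each hypothesis, the probability of the observed sequence is: P(data | box A) = (3/5)(3/5)(2/5) = 0.144; P(data | box B) = (1/9)(1/9)(8/9) = 0.010974; P(data | box C) = (4/6)(4/6)(2/6) = 0.14815; P(data | box D) = (3/4)(3/4)(1/4) = 0.14062; P(data | box E) = (7/8)(7/8)(1/8) = 0.095703.
The prior-weighted likelihoods are 1/13 · 0.144 = 0.011077, 4/13 · 0.010974 = 0.0033766, 1/13 · 0.14815 = 0.011396, 4/13 · 0.14062 = 0.043269, 3/13 · 0.095703 = 0.022085; these sum to 0.091204.
Therefore the posterior P(box A | data) = (0.011077) / (0.091204) = 0.12145.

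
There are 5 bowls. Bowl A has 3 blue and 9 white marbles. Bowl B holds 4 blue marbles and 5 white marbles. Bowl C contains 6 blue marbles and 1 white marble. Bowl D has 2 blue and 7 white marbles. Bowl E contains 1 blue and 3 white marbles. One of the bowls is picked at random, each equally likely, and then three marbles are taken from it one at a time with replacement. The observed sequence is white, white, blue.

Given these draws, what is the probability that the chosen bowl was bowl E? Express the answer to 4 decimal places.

0.2466

The likelihood of the observed sequence under each hypothesis: P(data | bowl A) = (9/12)(9/12)(3/12) = 0.14062; P(data | bowl B) = (5/9)(5/9)(4/9) = 0.13717; P(data | bowl C) = (1/7)(1/7)(6/7) = 0.017493; P(data | bowl D) = (7/9)(7/9)(2/9) = 0.13443; P(data | bowl E) = (3/4)(3/4)(1/4) = 0.14062.
The prior-weighted likelihoods are 1/5 · 0.14062 = 0.028125, 1/5 · 0.13717 = 0.027435, 1/5 · 0.017493 = 0.0034985, 1/5 · 0.13443 = 0.026886, 1/5 · 0.14062 = 0.028125; these sum to 0.11407.
Hence P(bowl E | data) = (0.028125) / (0.11407) = 0.24656.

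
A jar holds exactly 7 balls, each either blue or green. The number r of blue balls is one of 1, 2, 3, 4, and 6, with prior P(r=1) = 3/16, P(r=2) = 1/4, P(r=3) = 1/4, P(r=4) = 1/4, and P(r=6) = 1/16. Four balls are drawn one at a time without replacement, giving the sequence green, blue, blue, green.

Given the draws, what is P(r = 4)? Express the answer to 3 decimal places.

The likelihood of the observed sequence under each hypothesis: P(data | r = 1) = (6/7)(1/6)(0/5) = 0; P(data | r = 2) = (5/7)(2/6)(1/5)(4/4) = 1/21; P(data | r = 3) = (4/7)(3/6)(2/5)(3/4) = 3/35; P(data | r = 4) = (3/7)(4/6)(3/5)(2/4) = 3/35; P(data | r = 6) = (1/7)(6/6)(5/5)(0/4) = 0.
Multiplying each by its prior: 3/16 · 0 = 0, 1/4 · 1/21 = 1/84, 1/4 · 3/35 = 3/140, 1/4 · 3/35 = 3/140, 1/16 · 0 = 0; these sum to 23/420.
Hence P(r = 4 | data) = (3/140) / (23/420) = 9/23.

0.391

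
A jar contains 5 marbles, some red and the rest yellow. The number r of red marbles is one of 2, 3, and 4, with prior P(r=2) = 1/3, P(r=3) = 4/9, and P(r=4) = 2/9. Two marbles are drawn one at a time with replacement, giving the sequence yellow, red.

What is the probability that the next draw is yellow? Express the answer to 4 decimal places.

Compute the likelihood of the observed sequence for each case: P(data | r = 2) = (3/5)(2/5) = 6/25; P(data | r = 3) = (2/5)(3/5) = 6/25; P(data | r = 4) = (1/5)(4/5) = 4/25.
Multiplying each by its prior: 1/3 · 6/25 = 2/25, 4/9 · 6/25 = 8/75, 2/9 · 4/25 = 8/225; summing to 2/9.
Dividing through by the total gives posterior P(r = 2 | data) = 9/25, P(r = 3 | data) = 12/25, P(r = 4 | data) = 4/25.
Averaging over the posterior, P(yellow next | data) = (3/5)(9/25) + (2/5)(12/25) + (1/5)(4/25) = 11/25.

0.4400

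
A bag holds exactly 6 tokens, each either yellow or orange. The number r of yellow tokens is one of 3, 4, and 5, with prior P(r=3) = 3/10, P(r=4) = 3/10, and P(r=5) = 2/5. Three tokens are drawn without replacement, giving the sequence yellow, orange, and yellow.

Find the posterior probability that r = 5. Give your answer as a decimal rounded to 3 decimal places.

0.388

The likelihood of the observed sequence under each hypothesis: P(data | r = 3) = (3/6)(3/5)(2/4) = 3/20; P(data | r = 4) = (4/6)(2/5)(3/4) = 1/5; P(data | r = 5) = (5/6)(1/5)(4/4) = 1/6.
Multiplying each by its prior: 3/10 · 3/20 = 9/200, 3/10 · 1/5 = 3/50, 2/5 · 1/6 = 1/15; summing to 103/600.
By Bayes' rule, P(r = 5 | data) = (1/15) / (103/600) = 40/103.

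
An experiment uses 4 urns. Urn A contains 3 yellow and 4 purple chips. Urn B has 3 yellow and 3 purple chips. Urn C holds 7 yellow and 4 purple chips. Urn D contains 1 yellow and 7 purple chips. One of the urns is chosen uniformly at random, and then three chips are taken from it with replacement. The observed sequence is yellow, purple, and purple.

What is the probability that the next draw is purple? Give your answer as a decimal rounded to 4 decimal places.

0.5774

For each hypothesis, P(data | H) works out to: P(data | urn A) = (3/7)(4/7)(4/7) = 0.13994; P(data | urn B) = (3/6)(3/6)(3/6) = 0.125; P(data | urn C) = (7/11)(4/11)(4/11) = 0.084147; P(data | urn D) = (1/8)(7/8)(7/8) = 0.095703.
Multiplying each by its prior: 1/4 · 0.13994 = 0.034985, 1/4 · 0.125 = 0.03125, 1/4 · 0.084147 = 0.021037, 1/4 · 0.095703 = 0.023926; summing to 0.1112.
Dividing through by the total gives posterior P(urn A | data) = 0.31462, P(urn B | data) = 0.28103, P(urn C | data) = 0.18918, P(urn D | data) = 0.21516.
The predictive probability is P(purple next | data) = (4/7)(0.31462) + (1/2)(0.28103) + (4/11)(0.18918) + (7/8)(0.21516) = 0.57736.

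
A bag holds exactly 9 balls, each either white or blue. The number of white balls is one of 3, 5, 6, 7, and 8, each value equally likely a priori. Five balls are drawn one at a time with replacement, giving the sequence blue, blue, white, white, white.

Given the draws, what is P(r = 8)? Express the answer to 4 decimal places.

For each hypothesis, P(data | H) works out to: P(data | r = 3) = (6/9)(6/9)(3/9)(3/9)(3/9) = 0.016461; P(data | r = 5) = (4/9)(4/9)(5/9)(5/9)(5/9) = 0.03387; P(data | r = 6) = (3/9)(3/9)(6/9)(6/9)(6/9) = 0.032922; P(data | r = 7) = (2/9)(2/9)(7/9)(7/9)(7/9) = 0.023235; P(data | r = 8) = (1/9)(1/9)(8/9)(8/9)(8/9) = 0.0086708.
Weighting by the prior gives 1/5 · 0.016461 = 0.0032922, 1/5 · 0.03387 = 0.006774, 1/5 · 0.032922 = 0.0065844, 1/5 · 0.023235 = 0.004647, 1/5 · 0.0086708 = 0.0017342; with total 0.023032.
Hence P(r = 8 | data) = (0.0017342) / (0.023032) = 0.075294.

0.0753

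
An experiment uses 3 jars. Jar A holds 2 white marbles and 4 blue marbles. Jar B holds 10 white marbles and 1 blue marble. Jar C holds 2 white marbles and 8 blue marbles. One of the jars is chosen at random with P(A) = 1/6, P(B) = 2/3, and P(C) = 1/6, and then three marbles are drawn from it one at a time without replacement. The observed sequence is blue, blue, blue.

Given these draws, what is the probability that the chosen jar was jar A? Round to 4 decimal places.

0.3000

For each hypothesis, P(data | H) works out to: P(data | jar A) = (4/6)(3/5)(2/4) = 1/5; P(data | jar B) = (1/11)(0/10) = 0; P(data | jar C) = (8/10)(7/9)(6/8) = 7/15.
Weighting by the prior gives 1/6 · 1/5 = 1/30, 2/3 · 0 = 0, 1/6 · 7/15 = 7/90; summing to 1/9.
Therefore the posterior P(jar A | data) = (1/30) / (1/9) = 3/10.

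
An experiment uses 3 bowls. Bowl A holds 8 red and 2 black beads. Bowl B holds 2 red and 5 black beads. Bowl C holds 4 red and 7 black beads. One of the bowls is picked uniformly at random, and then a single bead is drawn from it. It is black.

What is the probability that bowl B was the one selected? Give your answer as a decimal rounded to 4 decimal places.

The likelihood of this draw under each hypothesis: P(data | bowl A) = (2/10) = 1/5; P(data | bowl B) = (5/7) = 5/7; P(data | bowl C) = (7/11) = 7/11.
The prior-weighted likelihoods are 1/3 · 1/5 = 1/15, 1/3 · 5/7 = 5/21, 1/3 · 7/11 = 7/33; these sum to 199/385.
So P(bowl B | data) = (5/21) / (199/385) = 275/597.

0.4606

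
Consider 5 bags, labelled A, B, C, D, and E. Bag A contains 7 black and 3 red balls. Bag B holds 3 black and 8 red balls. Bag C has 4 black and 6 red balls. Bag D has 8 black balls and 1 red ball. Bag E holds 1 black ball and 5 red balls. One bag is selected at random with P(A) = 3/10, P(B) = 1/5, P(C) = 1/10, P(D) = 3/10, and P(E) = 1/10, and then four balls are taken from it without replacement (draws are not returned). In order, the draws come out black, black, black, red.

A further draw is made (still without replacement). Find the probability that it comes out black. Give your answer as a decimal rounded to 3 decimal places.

Under each hypothesis, the probability of the observed sequence is: P(data | bag A) = (7/10)(6/9)(5/8)(3/7) = 0.125; P(data | bag B) = (3/11)(2/10)(1/9)(8/8) = 0.0060606; P(data | bag C) = (4/10)(3/9)(2/8)(6/7) = 0.028571; P(data | bag D) = (8/9)(7/8)(6/7)(1/6) = 0.11111; P(data | bag E) = (1/6)(0/5) = 0.
Weighting by the prior gives 3/10 · 0.125 = 0.0375, 1/5 · 0.0060606 = 0.0012121, 1/10 · 0.028571 = 0.0028571, 3/10 · 0.11111 = 0.033333, 1/10 · 0 = 0; summing to 0.074903.
Normalising, the posterior is P(bag A | data) = 0.50065, P(bag B | data) = 0.016183, P(bag C | data) = 0.038145, P(bag D | data) = 0.44502, P(bag E | data) = 0.
So P(black next | data) = Σ P(black next | H) P(H | data) = (2/3)(0.50065) + (0)(0.016183) + (1/6)(0.038145) + (1)(0.44502) = 0.78515.

0.785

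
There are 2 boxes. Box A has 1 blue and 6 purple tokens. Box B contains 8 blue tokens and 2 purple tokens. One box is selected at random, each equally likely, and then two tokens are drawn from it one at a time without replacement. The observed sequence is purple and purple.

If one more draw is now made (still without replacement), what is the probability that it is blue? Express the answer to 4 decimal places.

0.2241

Under each hypothesis, the probability of the observed sequence is: P(data | box A) = (6/7)(5/6) = 5/7; P(data | box B) = (2/10)(1/9) = 1/45.
Weighting by the prior gives 1/2 · 5/7 = 5/14, 1/2 · 1/45 = 1/90; summing to 116/315.
The posterior is then P(box A | data) = 225/232, P(box B | data) = 7/232.
The predictive probability is P(blue next | data) = (1/5)(225/232) + (1)(7/232) = 13/58.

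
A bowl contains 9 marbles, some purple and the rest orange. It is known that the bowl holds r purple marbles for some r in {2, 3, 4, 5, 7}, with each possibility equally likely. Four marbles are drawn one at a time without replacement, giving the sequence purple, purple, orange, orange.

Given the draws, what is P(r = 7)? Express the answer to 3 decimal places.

0.101

Under each hypothesis, the probability of the observed sequence is: P(data | r = 2) = (2/9)(1/8)(7/7)(6/6) = 1/36; P(data | r = 3) = (3/9)(2/8)(6/7)(5/6) = 5/84; P(data | r = 4) = (4/9)(3/8)(5/7)(4/6) = 5/63; P(data | r = 5) = (5/9)(4/8)(4/7)(3/6) = 5/63; P(data | r = 7) = (7/9)(6/8)(2/7)(1/6) = 1/36.
Weighting by the prior gives 1/5 · 1/36 = 1/180, 1/5 · 5/84 = 1/84, 1/5 · 5/63 = 1/63, 1/5 · 5/63 = 1/63, 1/5 · 1/36 = 1/180; with total 23/420.
So P(r = 7 | data) = (1/180) / (23/420) = 7/69.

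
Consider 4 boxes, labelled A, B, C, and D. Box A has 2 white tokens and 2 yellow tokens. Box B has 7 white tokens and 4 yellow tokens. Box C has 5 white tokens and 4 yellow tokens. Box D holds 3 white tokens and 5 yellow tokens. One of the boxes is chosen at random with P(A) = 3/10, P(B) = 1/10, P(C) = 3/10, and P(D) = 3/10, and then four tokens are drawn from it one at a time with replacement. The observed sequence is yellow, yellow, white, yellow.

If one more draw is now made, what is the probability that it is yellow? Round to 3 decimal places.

0.534

The likelihood of the observed sequence under each hypothesis: P(data | box A) = (2/4)(2/4)(2/4)(2/4) = 0.0625; P(data | box B) = (4/11)(4/11)(7/11)(4/11) = 0.030599; P(data | box C) = (4/9)(4/9)(5/9)(4/9) = 0.048773; P(data | box D) = (5/8)(5/8)(3/8)(5/8) = 0.091553.
The prior-weighted likelihoods are 3/10 · 0.0625 = 0.01875, 1/10 · 0.030599 = 0.0030599, 3/10 · 0.048773 = 0.014632, 3/10 · 0.091553 = 0.027466; summing to 0.063908.
Normalising, the posterior is P(box A | data) = 0.29339, P(box B | data) = 0.04788, P(box C | data) = 0.22895, P(box D | data) = 0.42977.
So P(yellow next | data) = Σ P(yellow next | H) P(H | data) = (1/2)(0.29339) + (4/11)(0.04788) + (4/9)(0.22895) + (5/8)(0.42977) = 0.53447.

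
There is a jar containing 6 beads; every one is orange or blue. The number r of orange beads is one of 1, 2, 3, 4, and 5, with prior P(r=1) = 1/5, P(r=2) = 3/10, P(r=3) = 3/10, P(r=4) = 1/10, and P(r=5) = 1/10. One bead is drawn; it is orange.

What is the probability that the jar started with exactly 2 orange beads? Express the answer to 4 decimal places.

0.2308

Under each hypothesis, the probability of this draw is: P(data | r = 1) = (1/6) = 1/6; P(data | r = 2) = (2/6) = 1/3; P(data | r = 3) = (3/6) = 1/2; P(data | r = 4) = (4/6) = 2/3; P(data | r = 5) = (5/6) = 5/6.
Weighting by the prior gives 1/5 · 1/6 = 1/30, 3/10 · 1/3 = 1/10, 3/10 · 1/2 = 3/20, 1/10 · 2/3 = 1/15, 1/10 · 5/6 = 1/12; these sum to 13/30.
So P(r = 2 | data) = (1/10) / (13/30) = 3/13.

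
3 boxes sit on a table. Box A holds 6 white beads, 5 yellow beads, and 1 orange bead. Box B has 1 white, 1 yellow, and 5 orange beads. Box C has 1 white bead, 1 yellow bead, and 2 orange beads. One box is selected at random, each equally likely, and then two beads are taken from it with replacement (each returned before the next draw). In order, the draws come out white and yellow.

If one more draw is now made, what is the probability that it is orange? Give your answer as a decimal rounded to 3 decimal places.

Under each hypothesis, the probability of the observed sequence is: P(data | box A) = (6/12)(5/12) = 0.20833; P(data | box B) = (1/7)(1/7) = 0.020408; P(data | box C) = (1/4)(1/4) = 0.0625.
Multiplying each by its prior: 1/3 · 0.20833 = 0.069444, 1/3 · 0.020408 = 0.0068027, 1/3 · 0.0625 = 0.020833; these sum to 0.09708.
The posterior is then P(box A | data) = 0.71533, P(box B | data) = 0.070073, P(box C | data) = 0.2146.
So P(orange next | data) = Σ P(orange next | H) P(H | data) = (1/12)(0.71533) + (5/7)(0.070073) + (1/2)(0.2146) = 0.21696.

0.217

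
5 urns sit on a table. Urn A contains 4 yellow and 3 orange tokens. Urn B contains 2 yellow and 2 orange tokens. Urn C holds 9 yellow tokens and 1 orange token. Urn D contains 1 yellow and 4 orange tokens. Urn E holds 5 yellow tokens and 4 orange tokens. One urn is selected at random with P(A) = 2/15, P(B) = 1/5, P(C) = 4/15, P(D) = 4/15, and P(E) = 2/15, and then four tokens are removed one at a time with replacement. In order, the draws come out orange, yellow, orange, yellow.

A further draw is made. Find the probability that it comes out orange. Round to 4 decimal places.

Compute the likelihood of the observed sequence for each case: P(data | urn A) = (3/7)(4/7)(3/7)(4/7) = 0.059975; P(data | urn B) = (2/4)(2/4)(2/4)(2/4) = 0.0625; P(data | urn C) = (1/10)(9/10)(1/10)(9/10) = 0.0081; P(data | urn D) = (4/5)(1/5)(4/5)(1/5) = 0.0256; P(data | urn E) = (4/9)(5/9)(4/9)(5/9) = 0.060966.
Weighting by the prior gives 2/15 · 0.059975 = 0.0079967, 1/5 · 0.0625 = 0.0125, 4/15 · 0.0081 = 0.00216, 4/15 · 0.0256 = 0.0068267, 2/15 · 0.060966 = 0.0081288; summing to 0.037612.
Dividing through by the total gives posterior P(urn A | data) = 0.21261, P(urn B | data) = 0.33234, P(urn C | data) = 0.057428, P(urn D | data) = 0.1815, P(urn E | data) = 0.21612.
The predictive probability is P(orange next | data) = (3/7)(0.21261) + (1/2)(0.33234) + (1/10)(0.057428) + (4/5)(0.1815) + (4/9)(0.21612) = 0.50429.

0.5043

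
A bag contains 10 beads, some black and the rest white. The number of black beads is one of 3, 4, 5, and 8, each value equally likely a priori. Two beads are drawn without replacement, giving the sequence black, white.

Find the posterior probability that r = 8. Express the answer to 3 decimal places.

The likelihood of the observed sequence under each hypothesis: P(data | r = 3) = (3/10)(7/9) = 7/30; P(data | r = 4) = (4/10)(6/9) = 4/15; P(data | r = 5) = (5/10)(5/9) = 5/18; P(data | r = 8) = (8/10)(2/9) = 8/45.
Weighting by the prior gives 1/4 · 7/30 = 7/120, 1/4 · 4/15 = 1/15, 1/4 · 5/18 = 5/72, 1/4 · 8/45 = 2/45; summing to 43/180.
By Bayes' rule, P(r = 8 | data) = (2/45) / (43/180) = 8/43.

0.186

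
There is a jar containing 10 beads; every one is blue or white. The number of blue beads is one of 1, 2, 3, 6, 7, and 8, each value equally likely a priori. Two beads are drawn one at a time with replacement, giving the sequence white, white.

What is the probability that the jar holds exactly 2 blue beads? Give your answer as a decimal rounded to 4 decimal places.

The likelihood of the observed sequence under each hypothesis: P(data | r = 1) = (9/10)(9/10) = 81/100; P(data | r = 2) = (8/10)(8/10) = 16/25; P(data | r = 3) = (7/10)(7/10) = 49/100; P(data | r = 6) = (4/10)(4/10) = 4/25; P(data | r = 7) = (3/10)(3/10) = 9/100; P(data | r = 8) = (2/10)(2/10) = 1/25.
Weighting by the prior gives 1/6 · 81/100 = 27/200, 1/6 · 16/25 = 8/75, 1/6 · 49/100 = 49/600, 1/6 · 4/25 = 2/75, 1/6 · 9/100 = 3/200, 1/6 · 1/25 = 1/150; summing to 223/600.
By Bayes' rule, P(r = 2 | data) = (8/75) / (223/600) = 64/223.

0.2870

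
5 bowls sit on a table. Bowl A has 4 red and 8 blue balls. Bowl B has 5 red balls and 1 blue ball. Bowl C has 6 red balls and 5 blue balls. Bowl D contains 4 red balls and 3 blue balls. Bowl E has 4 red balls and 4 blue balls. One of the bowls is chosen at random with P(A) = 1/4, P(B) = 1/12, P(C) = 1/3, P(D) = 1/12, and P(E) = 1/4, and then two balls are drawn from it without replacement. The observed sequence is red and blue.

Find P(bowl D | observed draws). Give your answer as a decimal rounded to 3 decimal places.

The likelihood of the observed sequence under each hypothesis: P(data | bowl A) = (4/12)(8/11) = 0.24242; P(data | bowl B) = (5/6)(1/5) = 0.16667; P(data | bowl C) = (6/11)(5/10) = 0.27273; P(data | bowl D) = (4/7)(3/6) = 0.28571; P(data | bowl E) = (4/8)(4/7) = 0.28571.
Weighting by the prior gives 1/4 · 0.24242 = 0.060606, 1/12 · 0.16667 = 0.013889, 1/3 · 0.27273 = 0.090909, 1/12 · 0.28571 = 0.02381, 1/4 · 0.28571 = 0.071429; these sum to 0.26064.
Therefore the posterior P(bowl D | data) = (0.02381) / (0.26064) = 0.091349.

0.091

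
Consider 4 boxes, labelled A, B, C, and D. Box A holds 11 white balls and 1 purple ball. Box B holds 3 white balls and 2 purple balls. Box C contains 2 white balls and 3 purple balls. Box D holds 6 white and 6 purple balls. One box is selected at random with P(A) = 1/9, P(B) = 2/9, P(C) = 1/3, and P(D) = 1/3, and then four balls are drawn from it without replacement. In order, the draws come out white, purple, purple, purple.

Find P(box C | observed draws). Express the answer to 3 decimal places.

For each hypothesis, P(data | H) works out to: P(data | box A) = (11/12)(1/11)(0/10) = 0; P(data | box B) = (3/5)(2/4)(1/3)(0/2) = 0; P(data | box C) = (2/5)(3/4)(2/3)(1/2) = 1/10; P(data | box D) = (6/12)(6/11)(5/10)(4/9) = 2/33.
Multiplying each by its prior: 1/9 · 0 = 0, 2/9 · 0 = 0, 1/3 · 1/10 = 1/30, 1/3 · 2/33 = 2/99; with total 53/990.
So P(box C | data) = (1/30) / (53/990) = 33/53.

0.623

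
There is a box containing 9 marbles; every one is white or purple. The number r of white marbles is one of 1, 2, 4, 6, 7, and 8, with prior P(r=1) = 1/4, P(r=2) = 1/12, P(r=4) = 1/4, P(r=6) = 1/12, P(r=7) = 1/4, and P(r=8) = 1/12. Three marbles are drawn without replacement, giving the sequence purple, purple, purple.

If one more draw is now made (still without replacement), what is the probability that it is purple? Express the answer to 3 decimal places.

Compute the likelihood of the observed sequence for each case: P(data | r = 1) = (8/9)(7/8)(6/7) = 0.66667; P(data | r = 2) = (7/9)(6/8)(5/7) = 0.41667; P(data | r = 4) = (5/9)(4/8)(3/7) = 0.11905; P(data | r = 6) = (3/9)(2/8)(1/7) = 0.011905; P(data | r = 7) = (2/9)(1/8)(0/7) = 0; P(data | r = 8) = (1/9)(0/8) = 0.
Weighting by the prior gives 1/4 · 0.66667 = 0.16667, 1/12 · 0.41667 = 0.034722, 1/4 · 0.11905 = 0.029762, 1/12 · 0.011905 = 0.00099206, 1/4 · 0 = 0, 1/12 · 0 = 0; these sum to 0.23214.
Normalising, the posterior is P(r = 1 | data) = 0.71795, P(r = 2 | data) = 0.14957, P(r = 4 | data) = 0.12821, P(r = 6 | data) = 0.0042735, P(r = 7 | data) = 0, P(r = 8 | data) = 0.
Averaging over the posterior, P(purple next | data) = (5/6)(0.71795) + (2/3)(0.14957) + (1/3)(0.12821) + (0)(0.0042735) = 0.74074.

0.741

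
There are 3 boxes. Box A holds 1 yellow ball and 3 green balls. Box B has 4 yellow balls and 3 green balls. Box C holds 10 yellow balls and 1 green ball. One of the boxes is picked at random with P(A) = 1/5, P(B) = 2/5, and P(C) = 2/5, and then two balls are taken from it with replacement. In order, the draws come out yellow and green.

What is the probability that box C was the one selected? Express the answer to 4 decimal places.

0.1962

Compute the likelihood of the observed sequence for each case: P(data | box A) = (1/4)(3/4) = 0.1875; P(data | box B) = (4/7)(3/7) = 0.2449; P(data | box C) = (10/11)(1/11) = 0.082645.
Weighting by the prior gives 1/5 · 0.1875 = 0.0375, 2/5 · 0.2449 = 0.097959, 2/5 · 0.082645 = 0.033058; with total 0.16852.
By Bayes' rule, P(box C | data) = (0.033058) / (0.16852) = 0.19617.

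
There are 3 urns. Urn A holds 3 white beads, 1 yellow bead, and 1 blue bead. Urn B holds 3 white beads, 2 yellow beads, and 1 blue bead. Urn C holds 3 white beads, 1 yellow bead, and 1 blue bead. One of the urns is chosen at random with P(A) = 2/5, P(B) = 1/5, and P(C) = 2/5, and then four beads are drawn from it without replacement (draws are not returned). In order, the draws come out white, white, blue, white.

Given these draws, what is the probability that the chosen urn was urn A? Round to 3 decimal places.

The likelihood of the observed sequence under each hypothesis: P(data | urn A) = (3/5)(2/4)(1/3)(1/2) = 1/20; P(data | urn B) = (3/6)(2/5)(1/4)(1/3) = 1/60; P(data | urn C) = (3/5)(2/4)(1/3)(1/2) = 1/20.
Multiplying each by its prior: 2/5 · 1/20 = 1/50, 1/5 · 1/60 = 1/300, 2/5 · 1/20 = 1/50; summing to 13/300.
So P(urn A | data) = (1/50) / (13/300) = 6/13.

0.462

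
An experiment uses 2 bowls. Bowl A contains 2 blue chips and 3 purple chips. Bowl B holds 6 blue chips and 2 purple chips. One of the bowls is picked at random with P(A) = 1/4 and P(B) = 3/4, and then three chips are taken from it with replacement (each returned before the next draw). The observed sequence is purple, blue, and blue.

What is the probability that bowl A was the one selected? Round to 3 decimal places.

The likelihood of the observed sequence under each hypothesis: P(data | bowl A) = (3/5)(2/5)(2/5) = 0.096; P(data | bowl B) = (2/8)(6/8)(6/8) = 0.14062.
The prior-weighted likelihoods are 1/4 · 0.096 = 0.024, 3/4 · 0.14062 = 0.10547; these sum to 0.12947.
Hence P(bowl A | data) = (0.024) / (0.12947) = 0.18537.

0.185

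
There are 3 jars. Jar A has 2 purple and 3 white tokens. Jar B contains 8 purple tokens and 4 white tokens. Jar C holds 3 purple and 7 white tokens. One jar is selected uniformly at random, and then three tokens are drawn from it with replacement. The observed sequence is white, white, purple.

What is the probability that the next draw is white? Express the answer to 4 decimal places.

0.5862

Compute the likelihood of the observed sequence for each case: P(data | jar A) = (3/5)(3/5)(2/5) = 0.144; P(data | jar B) = (4/12)(4/12)(8/12) = 0.074074; P(data | jar C) = (7/10)(7/10)(3/10) = 0.147.
Multiplying each by its prior: 1/3 · 0.144 = 0.048, 1/3 · 0.074074 = 0.024691, 1/3 · 0.147 = 0.049; summing to 0.12169.
Dividing through by the total gives posterior P(jar A | data) = 0.39444, P(jar B | data) = 0.2029, P(jar C | data) = 0.40266.
So P(white next | data) = Σ P(white next | H) P(H | data) = (3/5)(0.39444) + (1/3)(0.2029) + (7/10)(0.40266) = 0.58616.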